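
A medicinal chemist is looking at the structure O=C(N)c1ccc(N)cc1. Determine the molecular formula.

C7H8N2O

Walk through each heavy atom and fill implicit hydrogens from standard valence (C 4, N 3, O 2, S 2, halogen 1); for lowercase aromatic atoms, an aromatic c carries 1 H when it has two neighbours and 0 H with three, and aromatic n carries 0 H:
  atom 1: O, bond orders sum to 2 (valence 2) → 0 H
  atom 2: C, bond orders sum to 4 (valence 4) → 0 H
  atom 3: N, bond orders sum to 1 (valence 3) → 2 H
  atom 4: aromatic c, 3 neighbours → 0 H
  atom 5: aromatic c, 2 neighbours → 1 H
  atom 6: aromatic c, 2 neighbours → 1 H
  atom 7: aromatic c, 3 neighbours → 0 H
  atom 8: N, bond orders sum to 1 (valence 3) → 2 H
  atom 9: aromatic c, 2 neighbours → 1 H
  atom 10: aromatic c, 2 neighbours → 1 H
Totals → C:7, H:8, N:2, O:1.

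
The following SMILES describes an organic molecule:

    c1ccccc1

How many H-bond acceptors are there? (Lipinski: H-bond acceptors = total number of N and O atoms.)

0

N atoms: 0; O atoms: 0.
Lipinski HBA = 0 + 0 = 0.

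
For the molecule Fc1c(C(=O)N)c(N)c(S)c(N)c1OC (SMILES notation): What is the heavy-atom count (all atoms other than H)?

15

Every atom symbol written in the SMILES (organic subset) is one heavy atom; implicit H are not written.
Heavy atoms by element → C:8, F:1, N:3, O:2, S:1.
Total: 15.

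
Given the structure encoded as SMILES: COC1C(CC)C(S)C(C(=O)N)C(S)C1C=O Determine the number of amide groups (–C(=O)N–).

1

The amide motif appears at heavy-atom position 10 in the SMILES.
Other groups present: 1 aldehyde, 1 ether, 2 thiol.
Amide count: 1.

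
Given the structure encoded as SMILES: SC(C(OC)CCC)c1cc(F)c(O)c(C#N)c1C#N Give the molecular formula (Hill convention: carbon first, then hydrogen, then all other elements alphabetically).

Walk through each heavy atom and fill implicit hydrogens from standard valence (C 4, N 3, O 2, S 2, halogen 1); for lowercase aromatic atoms, an aromatic c carries 1 H when it has two neighbours and 0 H with three, and aromatic n carries 0 H:
  atom 1: S, bond orders sum to 1 (valence 2) → 1 H
  atom 2: C, bond orders sum to 3 (valence 4) → 1 H
  atom 3: C, bond orders sum to 3 (valence 4) → 1 H
  atom 4: O, bond orders sum to 2 (valence 2) → 0 H
  atom 5: C, bond orders sum to 1 (valence 4) → 3 H
  atom 6: C, bond orders sum to 2 (valence 4) → 2 H
  atom 7: C, bond orders sum to 2 (valence 4) → 2 H
  atom 8: C, bond orders sum to 1 (valence 4) → 3 H
  atom 9: aromatic c, 3 neighbours → 0 H
  atom 10: aromatic c, 2 neighbours → 1 H
  atom 11: aromatic c, 3 neighbours → 0 H
  atom 12: F (halogen, monovalent) → 0 H
  atom 13: aromatic c, 3 neighbours → 0 H
  atom 14: O, bond orders sum to 1 (valence 2) → 1 H
  atom 15: aromatic c, 3 neighbours → 0 H
  atom 16: C, bond orders sum to 4 (valence 4) → 0 H
  atom 17: N, bond orders sum to 3 (valence 3) → 0 H
  atom 18: aromatic c, 3 neighbours → 0 H
  atom 19: C, bond orders sum to 4 (valence 4) → 0 H
  atom 20: N, bond orders sum to 3 (valence 3) → 0 H
Totals → C:14, H:15, F:1, N:2, O:2, S:1.
In Hill order: C14H15FN2O2S.

C14H15FN2O2S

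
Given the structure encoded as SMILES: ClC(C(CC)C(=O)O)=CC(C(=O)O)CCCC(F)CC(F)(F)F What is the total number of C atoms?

Count every carbon token in the SMILES (each C, including those in ring-closure positions and inside branches).
Carbon count: 14.

14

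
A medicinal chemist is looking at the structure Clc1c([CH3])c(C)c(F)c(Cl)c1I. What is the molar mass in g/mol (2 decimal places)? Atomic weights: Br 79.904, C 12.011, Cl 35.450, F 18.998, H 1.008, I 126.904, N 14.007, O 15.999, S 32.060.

First, the molecular formula is C8H6Cl2FI (counting implicit H from valence).
  C: 8 × 12.011 = 96.088
  Cl: 2 × 35.450 = 70.900
  F: 1 × 18.998 = 18.998
  H: 6 × 1.008 = 6.048
  I: 1 × 126.904 = 126.904
Sum: 8×12.011 + 2×35.450 + 1×18.998 + 6×1.008 + 1×126.904 = 318.938 → 318.94 g/mol.

318.94 g/mol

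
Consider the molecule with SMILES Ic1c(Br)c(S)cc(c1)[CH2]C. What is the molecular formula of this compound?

C8H8BrIS

Walk through each heavy atom and fill implicit hydrogens from standard valence (C 4, N 3, O 2, S 2, halogen 1); for lowercase aromatic atoms, an aromatic c carries 1 H when it has two neighbours and 0 H with three, and aromatic n carries 0 H:
  atom 1: I (halogen, monovalent) → 0 H
  atom 2: aromatic c, 3 neighbours → 0 H
  atom 3: aromatic c, 3 neighbours → 0 H
  atom 4: Br (halogen, monovalent) → 0 H
  atom 5: aromatic c, 3 neighbours → 0 H
  atom 6: S, bond orders sum to 1 (valence 2) → 1 H
  atom 7: aromatic c, 2 neighbours → 1 H
  atom 8: aromatic c, 3 neighbours → 0 H
  atom 9: aromatic c, 2 neighbours → 1 H
  atom 10: C with explicit H count 2
  atom 11: C, bond orders sum to 1 (valence 4) → 3 H
Totals → C:8, H:8, Br:1, I:1, S:1.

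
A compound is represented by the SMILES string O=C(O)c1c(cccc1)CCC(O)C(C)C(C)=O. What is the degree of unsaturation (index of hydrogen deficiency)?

6

Molecular formula: C14H18O4.
DoU = (2C + 2 + N − H − X) / 2, where X is the halogen count and O/S are ignored.
    = (2·14 + 2 + 0 − 18 − 0) / 2 = 12 / 2 = 6.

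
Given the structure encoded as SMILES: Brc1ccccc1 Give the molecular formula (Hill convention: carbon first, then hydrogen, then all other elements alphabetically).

Walk through each heavy atom and fill implicit hydrogens from standard valence (C 4, N 3, O 2, S 2, halogen 1); for lowercase aromatic atoms, an aromatic c carries 1 H when it has two neighbours and 0 H with three, and aromatic n carries 0 H:
  atom 1: Br (halogen, monovalent) → 0 H
  atom 2: aromatic c, 3 neighbours → 0 H
  atom 3: aromatic c, 2 neighbours → 1 H
  atom 4: aromatic c, 2 neighbours → 1 H
  atom 5: aromatic c, 2 neighbours → 1 H
  atom 6: aromatic c, 2 neighbours → 1 H
  atom 7: aromatic c, 2 neighbours → 1 H
Totals → C:6, H:5, Br:1.
In Hill order: C6H5Br.

C6H5Br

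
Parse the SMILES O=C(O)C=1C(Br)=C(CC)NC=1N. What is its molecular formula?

Walk through each heavy atom and fill implicit hydrogens from standard valence (C 4, N 3, O 2, S 2, halogen 1):
  atom 1: O, bond orders sum to 2 (valence 2) → 0 H
  atom 2: C, bond orders sum to 4 (valence 4) → 0 H
  atom 3: O, bond orders sum to 1 (valence 2) → 1 H
  atom 4: C, bond orders sum to 4 (valence 4) → 0 H
  atom 5: C, bond orders sum to 4 (valence 4) → 0 H
  atom 6: Br (halogen, monovalent) → 0 H
  atom 7: C, bond orders sum to 4 (valence 4) → 0 H
  atom 8: C, bond orders sum to 2 (valence 4) → 2 H
  atom 9: C, bond orders sum to 1 (valence 4) → 3 H
  atom 10: N, bond orders sum to 2 (valence 3) → 1 H
  atom 11: C, bond orders sum to 4 (valence 4) → 0 H
  atom 12: N, bond orders sum to 1 (valence 3) → 2 H
Totals → C:7, H:9, Br:1, N:2, O:2.

C7H9BrN2O2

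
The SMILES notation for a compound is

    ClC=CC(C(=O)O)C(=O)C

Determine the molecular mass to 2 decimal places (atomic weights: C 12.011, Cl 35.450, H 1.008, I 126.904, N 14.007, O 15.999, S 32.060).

First, the molecular formula is C6H7ClO3 (counting implicit H from valence).
  C: 6 × 12.011 = 72.066
  Cl: 1 × 35.450 = 35.450
  H: 7 × 1.008 = 7.056
  O: 3 × 15.999 = 47.997
Sum: 6×12.011 + 1×35.450 + 7×1.008 + 3×15.999 = 162.569 → 162.57 g/mol.

162.57 g/mol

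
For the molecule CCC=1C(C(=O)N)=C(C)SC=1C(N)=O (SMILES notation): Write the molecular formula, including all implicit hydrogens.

C9H12N2O2S

Walk through each heavy atom and fill implicit hydrogens from standard valence (C 4, N 3, O 2, S 2, halogen 1):
  atom 1: C, bond orders sum to 1 (valence 4) → 3 H
  atom 2: C, bond orders sum to 2 (valence 4) → 2 H
  atom 3: C, bond orders sum to 4 (valence 4) → 0 H
  atom 4: C, bond orders sum to 4 (valence 4) → 0 H
  atom 5: C, bond orders sum to 4 (valence 4) → 0 H
  atom 6: O, bond orders sum to 2 (valence 2) → 0 H
  atom 7: N, bond orders sum to 1 (valence 3) → 2 H
  atom 8: C, bond orders sum to 4 (valence 4) → 0 H
  atom 9: C, bond orders sum to 1 (valence 4) → 3 H
  atom 10: S, bond orders sum to 2 (valence 2) → 0 H
  atom 11: C, bond orders sum to 4 (valence 4) → 0 H
  atom 12: C, bond orders sum to 4 (valence 4) → 0 H
  atom 13: N, bond orders sum to 1 (valence 3) → 2 H
  atom 14: O, bond orders sum to 2 (valence 2) → 0 H
Totals → C:9, H:12, N:2, O:2, S:1.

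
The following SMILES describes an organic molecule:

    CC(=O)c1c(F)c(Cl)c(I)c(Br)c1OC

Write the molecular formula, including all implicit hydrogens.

C9H6BrClFIO2

Walk through each heavy atom and fill implicit hydrogens from standard valence (C 4, N 3, O 2, S 2, halogen 1); for lowercase aromatic atoms, an aromatic c carries 1 H when it has two neighbours and 0 H with three, and aromatic n carries 0 H:
  atom 1: C, bond orders sum to 1 (valence 4) → 3 H
  atom 2: C, bond orders sum to 4 (valence 4) → 0 H
  atom 3: O, bond orders sum to 2 (valence 2) → 0 H
  atom 4: aromatic c, 3 neighbours → 0 H
  atom 5: aromatic c, 3 neighbours → 0 H
  atom 6: F (halogen, monovalent) → 0 H
  atom 7: aromatic c, 3 neighbours → 0 H
  atom 8: Cl (halogen, monovalent) → 0 H
  atom 9: aromatic c, 3 neighbours → 0 H
  atom 10: I (halogen, monovalent) → 0 H
  atom 11: aromatic c, 3 neighbours → 0 H
  atom 12: Br (halogen, monovalent) → 0 H
  atom 13: aromatic c, 3 neighbours → 0 H
  atom 14: O, bond orders sum to 2 (valence 2) → 0 H
  atom 15: C, bond orders sum to 1 (valence 4) → 3 H
Totals → C:9, H:6, Br:1, Cl:1, F:1, I:1, O:2.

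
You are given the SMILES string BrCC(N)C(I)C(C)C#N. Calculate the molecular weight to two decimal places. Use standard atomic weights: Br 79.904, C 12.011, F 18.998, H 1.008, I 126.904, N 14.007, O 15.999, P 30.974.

First, the molecular formula is C6H10BrIN2 (counting implicit H from valence).
  Br: 1 × 79.904 = 79.904
  C: 6 × 12.011 = 72.066
  H: 10 × 1.008 = 10.080
  I: 1 × 126.904 = 126.904
  N: 2 × 14.007 = 28.014
Sum: 1×79.904 + 6×12.011 + 10×1.008 + 1×126.904 + 2×14.007 = 316.968 → 316.97 g/mol.

316.97 g/mol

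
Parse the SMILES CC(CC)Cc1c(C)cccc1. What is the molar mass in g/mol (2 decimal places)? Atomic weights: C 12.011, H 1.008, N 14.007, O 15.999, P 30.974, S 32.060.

First, the molecular formula is C12H18 (counting implicit H from valence).
  C: 12 × 12.011 = 144.132
  H: 18 × 1.008 = 18.144
Sum: 12×12.011 + 18×1.008 = 162.276 → 162.28 g/mol.

162.28 g/mol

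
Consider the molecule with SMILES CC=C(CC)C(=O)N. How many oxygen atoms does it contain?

Scan the SMILES for O atoms (remember two-letter symbols like Cl and Br are single atoms).
Oxygen count: 1.

1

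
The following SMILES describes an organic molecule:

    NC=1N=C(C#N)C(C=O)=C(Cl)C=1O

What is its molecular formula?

C7H4ClN3O2

Walk through each heavy atom and fill implicit hydrogens from standard valence (C 4, N 3, O 2, S 2, halogen 1):
  atom 1: N, bond orders sum to 1 (valence 3) → 2 H
  atom 2: C, bond orders sum to 4 (valence 4) → 0 H
  atom 3: N, bond orders sum to 3 (valence 3) → 0 H
  atom 4: C, bond orders sum to 4 (valence 4) → 0 H
  atom 5: C, bond orders sum to 4 (valence 4) → 0 H
  atom 6: N, bond orders sum to 3 (valence 3) → 0 H
  atom 7: C, bond orders sum to 4 (valence 4) → 0 H
  atom 8: C, bond orders sum to 3 (valence 4) → 1 H
  atom 9: O, bond orders sum to 2 (valence 2) → 0 H
  atom 10: C, bond orders sum to 4 (valence 4) → 0 H
  atom 11: Cl (halogen, monovalent) → 0 H
  atom 12: C, bond orders sum to 4 (valence 4) → 0 H
  atom 13: O, bond orders sum to 1 (valence 2) → 1 H
Totals → C:7, H:4, Cl:1, N:3, O:2.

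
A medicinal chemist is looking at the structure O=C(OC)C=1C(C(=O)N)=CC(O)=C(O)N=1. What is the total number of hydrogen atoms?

Walk through each heavy atom and fill implicit hydrogens from standard valence (C 4, N 3, O 2, S 2, halogen 1):
  atom 1: O, bond orders sum to 2 (valence 2) → 0 H
  atom 2: C, bond orders sum to 4 (valence 4) → 0 H
  atom 3: O, bond orders sum to 2 (valence 2) → 0 H
  atom 4: C, bond orders sum to 1 (valence 4) → 3 H
  atom 5: C, bond orders sum to 4 (valence 4) → 0 H
  atom 6: C, bond orders sum to 4 (valence 4) → 0 H
  atom 7: C, bond orders sum to 4 (valence 4) → 0 H
  atom 8: O, bond orders sum to 2 (valence 2) → 0 H
  atom 9: N, bond orders sum to 1 (valence 3) → 2 H
  atom 10: C, bond orders sum to 3 (valence 4) → 1 H
  atom 11: C, bond orders sum to 4 (valence 4) → 0 H
  atom 12: O, bond orders sum to 1 (valence 2) → 1 H
  atom 13: C, bond orders sum to 4 (valence 4) → 0 H
  atom 14: O, bond orders sum to 1 (valence 2) → 1 H
  atom 15: N, bond orders sum to 3 (valence 3) → 0 H
Total hydrogens: 8.

8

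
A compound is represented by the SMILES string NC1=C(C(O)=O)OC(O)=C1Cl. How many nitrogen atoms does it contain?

Scan the SMILES for N atoms (remember two-letter symbols like Cl and Br are single atoms).
Nitrogen count: 1.

1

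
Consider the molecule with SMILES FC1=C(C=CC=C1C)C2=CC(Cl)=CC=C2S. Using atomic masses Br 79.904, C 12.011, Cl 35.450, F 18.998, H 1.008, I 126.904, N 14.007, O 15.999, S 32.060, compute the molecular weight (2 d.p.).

252.73 g/mol

First, the molecular formula is C13H10ClFS (counting implicit H from valence).
  C: 13 × 12.011 = 156.143
  Cl: 1 × 35.450 = 35.450
  F: 1 × 18.998 = 18.998
  H: 10 × 1.008 = 10.080
  S: 1 × 32.060 = 32.060
Sum: 13×12.011 + 1×35.450 + 1×18.998 + 10×1.008 + 1×32.060 = 252.731 → 252.73 g/mol.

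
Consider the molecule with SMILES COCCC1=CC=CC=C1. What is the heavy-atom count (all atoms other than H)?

Every atom symbol written in the SMILES (organic subset) is one heavy atom; implicit H are not written.
Heavy atoms by element → C:9, O:1.
Total: 10.

10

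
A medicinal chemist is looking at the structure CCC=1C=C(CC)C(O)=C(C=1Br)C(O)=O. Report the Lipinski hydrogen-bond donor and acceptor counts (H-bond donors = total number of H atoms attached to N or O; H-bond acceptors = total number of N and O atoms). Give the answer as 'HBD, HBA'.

2, 3

Donors: find every N or O and count the H atoms it carries.
  atom 9 (O): bond orders sum to 1 → 1 H
  atom 14 (O): bond orders sum to 1 → 1 H
  atom 15 (O): bond orders sum to 2 → 0 H
Lipinski HBD = 2.
Acceptors: N atoms = 0, O atoms = 3 → HBA = 3.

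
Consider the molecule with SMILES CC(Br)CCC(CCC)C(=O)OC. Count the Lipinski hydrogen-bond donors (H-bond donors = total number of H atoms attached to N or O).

0

Donors: find every N or O and count the H atoms it carries.
  atom 11 (O): bond orders sum to 2 → 0 H
  atom 12 (O): bond orders sum to 2 → 0 H
Lipinski HBD = 0.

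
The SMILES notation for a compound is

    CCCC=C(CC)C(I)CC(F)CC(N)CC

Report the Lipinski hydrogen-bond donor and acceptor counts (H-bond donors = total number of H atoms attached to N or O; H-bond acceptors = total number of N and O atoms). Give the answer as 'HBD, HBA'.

2, 1

Donors: find every N or O and count the H atoms it carries.
  atom 15 (N): bond orders sum to 1 → 2 H
Lipinski HBD = 2.
Acceptors: N atoms = 1, O atoms = 0 → HBA = 1.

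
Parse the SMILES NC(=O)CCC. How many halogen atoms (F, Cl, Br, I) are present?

0

Scan the SMILES for the halogen motif — none present.
Groups that are present: 1 amide.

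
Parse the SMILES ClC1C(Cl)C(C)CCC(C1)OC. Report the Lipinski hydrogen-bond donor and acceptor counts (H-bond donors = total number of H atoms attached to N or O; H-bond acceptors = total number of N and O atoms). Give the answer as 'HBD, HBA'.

Donors: find every N or O and count the H atoms it carries.
  atom 11 (O): bond orders sum to 2 → 0 H
Lipinski HBD = 0.
Acceptors: N atoms = 0, O atoms = 1 → HBA = 1.

0, 1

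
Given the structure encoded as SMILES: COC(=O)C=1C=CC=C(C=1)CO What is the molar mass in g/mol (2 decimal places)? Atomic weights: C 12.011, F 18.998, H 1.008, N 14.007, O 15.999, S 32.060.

166.18 g/mol

First, the molecular formula is C9H10O3 (counting implicit H from valence).
  C: 9 × 12.011 = 108.099
  H: 10 × 1.008 = 10.080
  O: 3 × 15.999 = 47.997
Sum: 9×12.011 + 10×1.008 + 3×15.999 = 166.176 → 166.18 g/mol.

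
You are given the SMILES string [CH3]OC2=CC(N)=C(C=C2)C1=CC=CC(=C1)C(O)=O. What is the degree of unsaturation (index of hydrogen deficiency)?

9

Molecular formula: C14H13NO3.
DoU = (2C + 2 + N − H − X) / 2, where X is the halogen count and O/S are ignored.
    = (2·14 + 2 + 1 − 13 − 0) / 2 = 18 / 2 = 9.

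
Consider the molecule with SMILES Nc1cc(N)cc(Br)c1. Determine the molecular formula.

Walk through each heavy atom and fill implicit hydrogens from standard valence (C 4, N 3, O 2, S 2, halogen 1); for lowercase aromatic atoms, an aromatic c carries 1 H when it has two neighbours and 0 H with three, and aromatic n carries 0 H:
  atom 1: N, bond orders sum to 1 (valence 3) → 2 H
  atom 2: aromatic c, 3 neighbours → 0 H
  atom 3: aromatic c, 2 neighbours → 1 H
  atom 4: aromatic c, 3 neighbours → 0 H
  atom 5: N, bond orders sum to 1 (valence 3) → 2 H
  atom 6: aromatic c, 2 neighbours → 1 H
  atom 7: aromatic c, 3 neighbours → 0 H
  atom 8: Br (halogen, monovalent) → 0 H
  atom 9: aromatic c, 2 neighbours → 1 H
Totals → C:6, H:7, Br:1, N:2.
In Hill order: C6H7BrN2.

C6H7BrN2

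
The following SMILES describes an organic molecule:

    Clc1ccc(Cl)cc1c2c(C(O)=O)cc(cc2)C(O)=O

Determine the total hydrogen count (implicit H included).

8

Walk through each heavy atom and fill implicit hydrogens from standard valence (C 4, N 3, O 2, S 2, halogen 1); for lowercase aromatic atoms, an aromatic c carries 1 H when it has two neighbours and 0 H with three, and aromatic n carries 0 H:
  atom 1: Cl (halogen, monovalent) → 0 H
  atom 2: aromatic c, 3 neighbours → 0 H
  atom 3: aromatic c, 2 neighbours → 1 H
  atom 4: aromatic c, 2 neighbours → 1 H
  atom 5: aromatic c, 3 neighbours → 0 H
  atom 6: Cl (halogen, monovalent) → 0 H
  atom 7: aromatic c, 2 neighbours → 1 H
  atom 8: aromatic c, 3 neighbours → 0 H
  atom 9: aromatic c, 3 neighbours → 0 H
  atom 10: aromatic c, 3 neighbours → 0 H
  atom 11: C, bond orders sum to 4 (valence 4) → 0 H
  atom 12: O, bond orders sum to 1 (valence 2) → 1 H
  atom 13: O, bond orders sum to 2 (valence 2) → 0 H
  atom 14: aromatic c, 2 neighbours → 1 H
  atom 15: aromatic c, 3 neighbours → 0 H
  atom 16: aromatic c, 2 neighbours → 1 H
  atom 17: aromatic c, 2 neighbours → 1 H
  atom 18: C, bond orders sum to 4 (valence 4) → 0 H
  atom 19: O, bond orders sum to 1 (valence 2) → 1 H
  atom 20: O, bond orders sum to 2 (valence 2) → 0 H
Total hydrogens: 8.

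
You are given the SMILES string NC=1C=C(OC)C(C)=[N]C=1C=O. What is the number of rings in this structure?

1

In SMILES, each pair of matching ring-closure digits denotes one ring-closing bond; the number of such bonds equals the number of independent rings.
Ring-closure bonds here: 1.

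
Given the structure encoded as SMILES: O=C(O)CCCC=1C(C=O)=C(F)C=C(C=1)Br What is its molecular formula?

Walk through each heavy atom and fill implicit hydrogens from standard valence (C 4, N 3, O 2, S 2, halogen 1):
  atom 1: O, bond orders sum to 2 (valence 2) → 0 H
  atom 2: C, bond orders sum to 4 (valence 4) → 0 H
  atom 3: O, bond orders sum to 1 (valence 2) → 1 H
  atom 4: C, bond orders sum to 2 (valence 4) → 2 H
  atom 5: C, bond orders sum to 2 (valence 4) → 2 H
  atom 6: C, bond orders sum to 2 (valence 4) → 2 H
  atom 7: C, bond orders sum to 4 (valence 4) → 0 H
  atom 8: C, bond orders sum to 4 (valence 4) → 0 H
  atom 9: C, bond orders sum to 3 (valence 4) → 1 H
  atom 10: O, bond orders sum to 2 (valence 2) → 0 H
  atom 11: C, bond orders sum to 4 (valence 4) → 0 H
  atom 12: F (halogen, monovalent) → 0 H
  atom 13: C, bond orders sum to 3 (valence 4) → 1 H
  atom 14: C, bond orders sum to 4 (valence 4) → 0 H
  atom 15: C, bond orders sum to 3 (valence 4) → 1 H
  atom 16: Br (halogen, monovalent) → 0 H
Totals → C:11, H:10, Br:1, F:1, O:3.
In Hill order: C11H10BrFO3.

C11H10BrFO3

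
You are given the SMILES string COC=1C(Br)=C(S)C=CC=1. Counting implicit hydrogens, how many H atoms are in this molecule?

7

Walk through each heavy atom and fill implicit hydrogens from standard valence (C 4, N 3, O 2, S 2, halogen 1):
  atom 1: C, bond orders sum to 1 (valence 4) → 3 H
  atom 2: O, bond orders sum to 2 (valence 2) → 0 H
  atom 3: C, bond orders sum to 4 (valence 4) → 0 H
  atom 4: C, bond orders sum to 4 (valence 4) → 0 H
  atom 5: Br (halogen, monovalent) → 0 H
  atom 6: C, bond orders sum to 4 (valence 4) → 0 H
  atom 7: S, bond orders sum to 1 (valence 2) → 1 H
  atom 8: C, bond orders sum to 3 (valence 4) → 1 H
  atom 9: C, bond orders sum to 3 (valence 4) → 1 H
  atom 10: C, bond orders sum to 3 (valence 4) → 1 H
Total hydrogens: 7.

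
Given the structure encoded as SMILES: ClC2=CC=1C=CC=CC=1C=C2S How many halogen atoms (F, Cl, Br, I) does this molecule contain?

Halogen atoms appear at heavy-atom position 1 (1×Cl).
Other groups present: 1 thiol.
Halogen count: 1.

1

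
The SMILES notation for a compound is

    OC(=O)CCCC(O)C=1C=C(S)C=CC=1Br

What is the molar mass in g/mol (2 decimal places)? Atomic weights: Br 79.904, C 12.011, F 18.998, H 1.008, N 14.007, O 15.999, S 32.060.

305.19 g/mol

First, the molecular formula is C11H13BrO3S (counting implicit H from valence).
  Br: 1 × 79.904 = 79.904
  C: 11 × 12.011 = 132.121
  H: 13 × 1.008 = 13.104
  O: 3 × 15.999 = 47.997
  S: 1 × 32.060 = 32.060
Sum: 1×79.904 + 11×12.011 + 13×1.008 + 3×15.999 + 1×32.060 = 305.186 → 305.19 g/mol.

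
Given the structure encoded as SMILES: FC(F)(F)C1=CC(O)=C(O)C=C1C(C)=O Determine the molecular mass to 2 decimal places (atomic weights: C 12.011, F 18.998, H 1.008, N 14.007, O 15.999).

First, the molecular formula is C9H7F3O3 (counting implicit H from valence).
  C: 9 × 12.011 = 108.099
  F: 3 × 18.998 = 56.994
  H: 7 × 1.008 = 7.056
  O: 3 × 15.999 = 47.997
Sum: 9×12.011 + 3×18.998 + 7×1.008 + 3×15.999 = 220.146 → 220.15 g/mol.

220.15 g/mol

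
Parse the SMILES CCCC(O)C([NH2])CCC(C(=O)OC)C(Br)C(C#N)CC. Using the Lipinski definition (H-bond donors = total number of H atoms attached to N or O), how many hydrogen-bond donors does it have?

Donors: find every N or O and count the H atoms it carries.
  atom 5 (O): bond orders sum to 1 → 1 H
  atom 7 (N): bond orders sum to 1 → 2 H
  atom 12 (O): bond orders sum to 2 → 0 H
  atom 13 (O): bond orders sum to 2 → 0 H
  atom 19 (N): bond orders sum to 3 → 0 H
Lipinski HBD = 3.

3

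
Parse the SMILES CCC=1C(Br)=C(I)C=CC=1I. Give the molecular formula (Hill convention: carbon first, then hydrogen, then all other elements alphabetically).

C8H7BrI2

Walk through each heavy atom and fill implicit hydrogens from standard valence (C 4, N 3, O 2, S 2, halogen 1):
  atom 1: C, bond orders sum to 1 (valence 4) → 3 H
  atom 2: C, bond orders sum to 2 (valence 4) → 2 H
  atom 3: C, bond orders sum to 4 (valence 4) → 0 H
  atom 4: C, bond orders sum to 4 (valence 4) → 0 H
  atom 5: Br (halogen, monovalent) → 0 H
  atom 6: C, bond orders sum to 4 (valence 4) → 0 H
  atom 7: I (halogen, monovalent) → 0 H
  atom 8: C, bond orders sum to 3 (valence 4) → 1 H
  atom 9: C, bond orders sum to 3 (valence 4) → 1 H
  atom 10: C, bond orders sum to 4 (valence 4) → 0 H
  atom 11: I (halogen, monovalent) → 0 H
Totals → C:8, H:7, Br:1, I:2.
In Hill order: C8H7BrI2.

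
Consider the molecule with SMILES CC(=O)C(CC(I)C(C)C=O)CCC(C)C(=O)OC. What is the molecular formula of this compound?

C14H23IO4

Walk through each heavy atom and fill implicit hydrogens from standard valence (C 4, N 3, O 2, S 2, halogen 1):
  atom 1: C, bond orders sum to 1 (valence 4) → 3 H
  atom 2: C, bond orders sum to 4 (valence 4) → 0 H
  atom 3: O, bond orders sum to 2 (valence 2) → 0 H
  atom 4: C, bond orders sum to 3 (valence 4) → 1 H
  atom 5: C, bond orders sum to 2 (valence 4) → 2 H
  atom 6: C, bond orders sum to 3 (valence 4) → 1 H
  atom 7: I (halogen, monovalent) → 0 H
  atom 8: C, bond orders sum to 3 (valence 4) → 1 H
  atom 9: C, bond orders sum to 1 (valence 4) → 3 H
  atom 10: C, bond orders sum to 3 (valence 4) → 1 H
  atom 11: O, bond orders sum to 2 (valence 2) → 0 H
  atom 12: C, bond orders sum to 2 (valence 4) → 2 H
  atom 13: C, bond orders sum to 2 (valence 4) → 2 H
  atom 14: C, bond orders sum to 3 (valence 4) → 1 H
  atom 15: C, bond orders sum to 1 (valence 4) → 3 H
  atom 16: C, bond orders sum to 4 (valence 4) → 0 H
  atom 17: O, bond orders sum to 2 (valence 2) → 0 H
  atom 18: O, bond orders sum to 2 (valence 2) → 0 H
  atom 19: C, bond orders sum to 1 (valence 4) → 3 H
Totals → C:14, H:23, I:1, O:4.
In Hill order: C14H23IO4.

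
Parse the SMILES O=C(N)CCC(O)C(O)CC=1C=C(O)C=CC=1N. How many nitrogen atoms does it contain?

2

Scan the SMILES for N atoms (remember two-letter symbols like Cl and Br are single atoms).
Nitrogen count: 2.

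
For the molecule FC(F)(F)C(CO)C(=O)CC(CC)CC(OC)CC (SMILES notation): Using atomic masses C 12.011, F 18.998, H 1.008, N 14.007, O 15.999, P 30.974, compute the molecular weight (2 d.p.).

First, the molecular formula is C13H23F3O3 (counting implicit H from valence).
  C: 13 × 12.011 = 156.143
  F: 3 × 18.998 = 56.994
  H: 23 × 1.008 = 23.184
  O: 3 × 15.999 = 47.997
Sum: 13×12.011 + 3×18.998 + 23×1.008 + 3×15.999 = 284.318 → 284.32 g/mol.

284.32 g/mol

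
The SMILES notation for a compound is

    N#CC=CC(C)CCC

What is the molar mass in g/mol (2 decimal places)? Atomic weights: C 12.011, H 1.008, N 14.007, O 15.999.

First, the molecular formula is C8H13N (counting implicit H from valence).
  C: 8 × 12.011 = 96.088
  H: 13 × 1.008 = 13.104
  N: 1 × 14.007 = 14.007
Sum: 8×12.011 + 13×1.008 + 1×14.007 = 123.199 → 123.20 g/mol.

123.20 g/mol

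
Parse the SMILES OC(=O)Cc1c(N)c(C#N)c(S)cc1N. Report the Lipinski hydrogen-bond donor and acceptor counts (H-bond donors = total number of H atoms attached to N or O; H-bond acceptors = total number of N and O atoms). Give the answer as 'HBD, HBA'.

5, 5

Donors: find every N or O and count the H atoms it carries.
  atom 1 (O): bond orders sum to 1 → 1 H
  atom 3 (O): bond orders sum to 2 → 0 H
  atom 7 (N): bond orders sum to 1 → 2 H
  atom 10 (N): bond orders sum to 3 → 0 H
  atom 15 (N): bond orders sum to 1 → 2 H
Lipinski HBD = 5.
Acceptors: N atoms = 3, O atoms = 2 → HBA = 5.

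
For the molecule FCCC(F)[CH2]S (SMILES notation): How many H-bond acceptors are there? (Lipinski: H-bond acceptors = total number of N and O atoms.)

0

N atoms: 0; O atoms: 0.
Lipinski HBA = 0 + 0 = 0.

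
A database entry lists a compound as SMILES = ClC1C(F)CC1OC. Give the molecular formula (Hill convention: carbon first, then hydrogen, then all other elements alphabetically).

Walk through each heavy atom and fill implicit hydrogens from standard valence (C 4, N 3, O 2, S 2, halogen 1):
  atom 1: Cl (halogen, monovalent) → 0 H
  atom 2: C, bond orders sum to 3 (valence 4) → 1 H
  atom 3: C, bond orders sum to 3 (valence 4) → 1 H
  atom 4: F (halogen, monovalent) → 0 H
  atom 5: C, bond orders sum to 2 (valence 4) → 2 H
  atom 6: C, bond orders sum to 3 (valence 4) → 1 H
  atom 7: O, bond orders sum to 2 (valence 2) → 0 H
  atom 8: C, bond orders sum to 1 (valence 4) → 3 H
Totals → C:5, H:8, Cl:1, F:1, O:1.

C5H8ClFO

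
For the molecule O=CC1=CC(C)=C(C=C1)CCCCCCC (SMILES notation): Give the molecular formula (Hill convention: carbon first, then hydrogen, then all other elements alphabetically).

C15H22O

Walk through each heavy atom and fill implicit hydrogens from standard valence (C 4, N 3, O 2, S 2, halogen 1):
  atom 1: O, bond orders sum to 2 (valence 2) → 0 H
  atom 2: C, bond orders sum to 3 (valence 4) → 1 H
  atom 3: C, bond orders sum to 4 (valence 4) → 0 H
  atom 4: C, bond orders sum to 3 (valence 4) → 1 H
  atom 5: C, bond orders sum to 4 (valence 4) → 0 H
  atom 6: C, bond orders sum to 1 (valence 4) → 3 H
  atom 7: C, bond orders sum to 4 (valence 4) → 0 H
  atom 8: C, bond orders sum to 3 (valence 4) → 1 H
  atom 9: C, bond orders sum to 3 (valence 4) → 1 H
  atom 10: C, bond orders sum to 2 (valence 4) → 2 H
  atom 11: C, bond orders sum to 2 (valence 4) → 2 H
  atom 12: C, bond orders sum to 2 (valence 4) → 2 H
  atom 13: C, bond orders sum to 2 (valence 4) → 2 H
  atom 14: C, bond orders sum to 2 (valence 4) → 2 H
  atom 15: C, bond orders sum to 2 (valence 4) → 2 H
  atom 16: C, bond orders sum to 1 (valence 4) → 3 H
Totals → C:15, H:22, O:1.
In Hill order: C15H22O.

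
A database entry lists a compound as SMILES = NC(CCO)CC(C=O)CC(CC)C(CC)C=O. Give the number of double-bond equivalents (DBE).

2

Molecular formula: C14H27NO3.
DoU = (2C + 2 + N − H − X) / 2, where X is the halogen count and O/S are ignored.
    = (2·14 + 2 + 1 − 27 − 0) / 2 = 4 / 2 = 2.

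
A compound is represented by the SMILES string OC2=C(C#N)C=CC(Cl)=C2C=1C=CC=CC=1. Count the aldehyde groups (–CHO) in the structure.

0

Scan the SMILES for the aldehyde motif — none present.
Groups that are present: 1 hydroxyl, 1 nitrile.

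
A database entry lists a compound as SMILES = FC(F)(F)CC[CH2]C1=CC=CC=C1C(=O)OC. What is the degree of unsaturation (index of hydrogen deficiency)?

Molecular formula: C12H13F3O2.
DoU = (2C + 2 + N − H − X) / 2, where X is the halogen count and O/S are ignored.
    = (2·12 + 2 + 0 − 13 − 3) / 2 = 10 / 2 = 5.

5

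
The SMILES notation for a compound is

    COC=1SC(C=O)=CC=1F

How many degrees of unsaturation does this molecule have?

4

Molecular formula: C6H5FO2S.
DoU = (2C + 2 + N − H − X) / 2, where X is the halogen count and O/S are ignored.
    = (2·6 + 2 + 0 − 5 − 1) / 2 = 8 / 2 = 4.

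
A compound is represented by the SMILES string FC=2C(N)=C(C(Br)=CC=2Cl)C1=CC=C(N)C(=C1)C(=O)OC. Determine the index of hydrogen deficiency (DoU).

9

Degree of unsaturation = (number of rings) + (number of π bonds).
Ring closures in the SMILES: 2.
π bonds: 7 double bonds (each 1 DoU) → 7 DoU from unsaturation.
Total DoU = 2 + 7 = 9.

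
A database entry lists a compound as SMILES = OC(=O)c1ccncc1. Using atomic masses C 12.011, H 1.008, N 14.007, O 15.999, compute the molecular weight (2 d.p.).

123.11 g/mol

First, the molecular formula is C6H5NO2 (counting implicit H from valence).
  C: 6 × 12.011 = 72.066
  H: 5 × 1.008 = 5.040
  N: 1 × 14.007 = 14.007
  O: 2 × 15.999 = 31.998
Sum: 6×12.011 + 5×1.008 + 1×14.007 + 2×15.999 = 123.111 → 123.11 g/mol.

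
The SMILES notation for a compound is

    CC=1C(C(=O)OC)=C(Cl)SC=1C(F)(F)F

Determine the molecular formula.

C8H6ClF3O2S

Walk through each heavy atom and fill implicit hydrogens from standard valence (C 4, N 3, O 2, S 2, halogen 1):
  atom 1: C, bond orders sum to 1 (valence 4) → 3 H
  atom 2: C, bond orders sum to 4 (valence 4) → 0 H
  atom 3: C, bond orders sum to 4 (valence 4) → 0 H
  atom 4: C, bond orders sum to 4 (valence 4) → 0 H
  atom 5: O, bond orders sum to 2 (valence 2) → 0 H
  atom 6: O, bond orders sum to 2 (valence 2) → 0 H
  atom 7: C, bond orders sum to 1 (valence 4) → 3 H
  atom 8: C, bond orders sum to 4 (valence 4) → 0 H
  atom 9: Cl (halogen, monovalent) → 0 H
  atom 10: S, bond orders sum to 2 (valence 2) → 0 H
  atom 11: C, bond orders sum to 4 (valence 4) → 0 H
  atom 12: C, bond orders sum to 4 (valence 4) → 0 H
  atom 13: F (halogen, monovalent) → 0 H
  atom 14: F (halogen, monovalent) → 0 H
  atom 15: F (halogen, monovalent) → 0 H
Totals → C:8, H:6, Cl:1, F:3, O:2, S:1.
In Hill order: C8H6ClF3O2S.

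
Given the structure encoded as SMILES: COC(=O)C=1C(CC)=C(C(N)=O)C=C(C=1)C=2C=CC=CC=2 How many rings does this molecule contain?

In SMILES, each pair of matching ring-closure digits denotes one ring-closing bond; the number of such bonds equals the number of independent rings.
Ring-closure bonds here: 2.

2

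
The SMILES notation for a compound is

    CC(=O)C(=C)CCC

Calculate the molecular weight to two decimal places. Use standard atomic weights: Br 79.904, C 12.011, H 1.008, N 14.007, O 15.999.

112.17 g/mol

First, the molecular formula is C7H12O (counting implicit H from valence).
  C: 7 × 12.011 = 84.077
  H: 12 × 1.008 = 12.096
  O: 1 × 15.999 = 15.999
Sum: 7×12.011 + 12×1.008 + 1×15.999 = 112.172 → 112.17 g/mol.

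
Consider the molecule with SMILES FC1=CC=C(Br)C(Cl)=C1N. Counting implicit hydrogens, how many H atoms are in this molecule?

Walk through each heavy atom and fill implicit hydrogens from standard valence (C 4, N 3, O 2, S 2, halogen 1):
  atom 1: F (halogen, monovalent) → 0 H
  atom 2: C, bond orders sum to 4 (valence 4) → 0 H
  atom 3: C, bond orders sum to 3 (valence 4) → 1 H
  atom 4: C, bond orders sum to 3 (valence 4) → 1 H
  atom 5: C, bond orders sum to 4 (valence 4) → 0 H
  atom 6: Br (halogen, monovalent) → 0 H
  atom 7: C, bond orders sum to 4 (valence 4) → 0 H
  atom 8: Cl (halogen, monovalent) → 0 H
  atom 9: C, bond orders sum to 4 (valence 4) → 0 H
  atom 10: N, bond orders sum to 1 (valence 3) → 2 H
Total hydrogens: 4.

4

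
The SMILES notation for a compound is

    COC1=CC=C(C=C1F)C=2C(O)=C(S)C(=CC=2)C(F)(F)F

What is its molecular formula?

Walk through each heavy atom and fill implicit hydrogens from standard valence (C 4, N 3, O 2, S 2, halogen 1):
  atom 1: C, bond orders sum to 1 (valence 4) → 3 H
  atom 2: O, bond orders sum to 2 (valence 2) → 0 H
  atom 3: C, bond orders sum to 4 (valence 4) → 0 H
  atom 4: C, bond orders sum to 3 (valence 4) → 1 H
  atom 5: C, bond orders sum to 3 (valence 4) → 1 H
  atom 6: C, bond orders sum to 4 (valence 4) → 0 H
  atom 7: C, bond orders sum to 3 (valence 4) → 1 H
  atom 8: C, bond orders sum to 4 (valence 4) → 0 H
  atom 9: F (halogen, monovalent) → 0 H
  atom 10: C, bond orders sum to 4 (valence 4) → 0 H
  atom 11: C, bond orders sum to 4 (valence 4) → 0 H
  atom 12: O, bond orders sum to 1 (valence 2) → 1 H
  atom 13: C, bond orders sum to 4 (valence 4) → 0 H
  atom 14: S, bond orders sum to 1 (valence 2) → 1 H
  atom 15: C, bond orders sum to 4 (valence 4) → 0 H
  atom 16: C, bond orders sum to 3 (valence 4) → 1 H
  atom 17: C, bond orders sum to 3 (valence 4) → 1 H
  atom 18: C, bond orders sum to 4 (valence 4) → 0 H
  atom 19: F (halogen, monovalent) → 0 H
  atom 20: F (halogen, monovalent) → 0 H
  atom 21: F (halogen, monovalent) → 0 H
Totals → C:14, H:10, F:4, O:2, S:1.

C14H10F4O2S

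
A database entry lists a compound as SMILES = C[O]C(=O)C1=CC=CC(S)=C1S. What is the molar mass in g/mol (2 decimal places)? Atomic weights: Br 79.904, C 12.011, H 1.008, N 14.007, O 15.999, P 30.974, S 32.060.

200.27 g/mol

First, the molecular formula is C8H8O2S2 (counting implicit H from valence).
  C: 8 × 12.011 = 96.088
  H: 8 × 1.008 = 8.064
  O: 2 × 15.999 = 31.998
  S: 2 × 32.060 = 64.120
Sum: 8×12.011 + 8×1.008 + 2×15.999 + 2×32.060 = 200.270 → 200.27 g/mol.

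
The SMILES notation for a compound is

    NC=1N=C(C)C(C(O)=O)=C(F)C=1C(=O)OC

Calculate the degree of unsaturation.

6

Degree of unsaturation = (number of rings) + (number of π bonds).
Ring closures in the SMILES: 1.
π bonds: 5 double bonds (each 1 DoU) → 5 DoU from unsaturation.
Total DoU = 1 + 5 = 6.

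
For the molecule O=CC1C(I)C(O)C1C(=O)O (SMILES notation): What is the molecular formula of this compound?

C6H7IO4

Walk through each heavy atom and fill implicit hydrogens from standard valence (C 4, N 3, O 2, S 2, halogen 1):
  atom 1: O, bond orders sum to 2 (valence 2) → 0 H
  atom 2: C, bond orders sum to 3 (valence 4) → 1 H
  atom 3: C, bond orders sum to 3 (valence 4) → 1 H
  atom 4: C, bond orders sum to 3 (valence 4) → 1 H
  atom 5: I (halogen, monovalent) → 0 H
  atom 6: C, bond orders sum to 3 (valence 4) → 1 H
  atom 7: O, bond orders sum to 1 (valence 2) → 1 H
  atom 8: C, bond orders sum to 3 (valence 4) → 1 H
  atom 9: C, bond orders sum to 4 (valence 4) → 0 H
  atom 10: O, bond orders sum to 2 (valence 2) → 0 H
  atom 11: O, bond orders sum to 1 (valence 2) → 1 H
Totals → C:6, H:7, I:1, O:4.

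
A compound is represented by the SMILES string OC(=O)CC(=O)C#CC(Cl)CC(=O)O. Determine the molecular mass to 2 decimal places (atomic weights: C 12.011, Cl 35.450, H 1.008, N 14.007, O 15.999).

First, the molecular formula is C8H7ClO5 (counting implicit H from valence).
  C: 8 × 12.011 = 96.088
  Cl: 1 × 35.450 = 35.450
  H: 7 × 1.008 = 7.056
  O: 5 × 15.999 = 79.995
Sum: 8×12.011 + 1×35.450 + 7×1.008 + 5×15.999 = 218.589 → 218.59 g/mol.

218.59 g/mol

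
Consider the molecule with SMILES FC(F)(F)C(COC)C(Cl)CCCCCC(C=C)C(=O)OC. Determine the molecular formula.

Walk through each heavy atom and fill implicit hydrogens from standard valence (C 4, N 3, O 2, S 2, halogen 1):
  atom 1: F (halogen, monovalent) → 0 H
  atom 2: C, bond orders sum to 4 (valence 4) → 0 H
  atom 3: F (halogen, monovalent) → 0 H
  atom 4: F (halogen, monovalent) → 0 H
  atom 5: C, bond orders sum to 3 (valence 4) → 1 H
  atom 6: C, bond orders sum to 2 (valence 4) → 2 H
  atom 7: O, bond orders sum to 2 (valence 2) → 0 H
  atom 8: C, bond orders sum to 1 (valence 4) → 3 H
  atom 9: C, bond orders sum to 3 (valence 4) → 1 H
  atom 10: Cl (halogen, monovalent) → 0 H
  atom 11: C, bond orders sum to 2 (valence 4) → 2 H
  atom 12: C, bond orders sum to 2 (valence 4) → 2 H
  atom 13: C, bond orders sum to 2 (valence 4) → 2 H
  atom 14: C, bond orders sum to 2 (valence 4) → 2 H
  atom 15: C, bond orders sum to 2 (valence 4) → 2 H
  atom 16: C, bond orders sum to 3 (valence 4) → 1 H
  atom 17: C, bond orders sum to 3 (valence 4) → 1 H
  atom 18: C, bond orders sum to 2 (valence 4) → 2 H
  atom 19: C, bond orders sum to 4 (valence 4) → 0 H
  atom 20: O, bond orders sum to 2 (valence 2) → 0 H
  atom 21: O, bond orders sum to 2 (valence 2) → 0 H
  atom 22: C, bond orders sum to 1 (valence 4) → 3 H
Totals → C:15, H:24, Cl:1, F:3, O:3.
In Hill order: C15H24ClF3O3.

C15H24ClF3O3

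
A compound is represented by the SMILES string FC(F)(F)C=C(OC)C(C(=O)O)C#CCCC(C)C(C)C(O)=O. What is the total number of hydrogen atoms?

19

Walk through each heavy atom and fill implicit hydrogens from standard valence (C 4, N 3, O 2, S 2, halogen 1):
  atom 1: F (halogen, monovalent) → 0 H
  atom 2: C, bond orders sum to 4 (valence 4) → 0 H
  atom 3: F (halogen, monovalent) → 0 H
  atom 4: F (halogen, monovalent) → 0 H
  atom 5: C, bond orders sum to 3 (valence 4) → 1 H
  atom 6: C, bond orders sum to 4 (valence 4) → 0 H
  atom 7: O, bond orders sum to 2 (valence 2) → 0 H
  atom 8: C, bond orders sum to 1 (valence 4) → 3 H
  atom 9: C, bond orders sum to 3 (valence 4) → 1 H
  atom 10: C, bond orders sum to 4 (valence 4) → 0 H
  atom 11: O, bond orders sum to 2 (valence 2) → 0 H
  atom 12: O, bond orders sum to 1 (valence 2) → 1 H
  atom 13: C, bond orders sum to 4 (valence 4) → 0 H
  atom 14: C, bond orders sum to 4 (valence 4) → 0 H
  atom 15: C, bond orders sum to 2 (valence 4) → 2 H
  atom 16: C, bond orders sum to 2 (valence 4) → 2 H
  atom 17: C, bond orders sum to 3 (valence 4) → 1 H
  atom 18: C, bond orders sum to 1 (valence 4) → 3 H
  atom 19: C, bond orders sum to 3 (valence 4) → 1 H
  atom 20: C, bond orders sum to 1 (valence 4) → 3 H
  atom 21: C, bond orders sum to 4 (valence 4) → 0 H
  atom 22: O, bond orders sum to 1 (valence 2) → 1 H
  atom 23: O, bond orders sum to 2 (valence 2) → 0 H
Total hydrogens: 19.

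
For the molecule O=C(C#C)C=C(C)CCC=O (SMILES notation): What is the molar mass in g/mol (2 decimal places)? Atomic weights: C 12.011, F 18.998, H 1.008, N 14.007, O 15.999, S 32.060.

150.18 g/mol

First, the molecular formula is C9H10O2 (counting implicit H from valence).
  C: 9 × 12.011 = 108.099
  H: 10 × 1.008 = 10.080
  O: 2 × 15.999 = 31.998
Sum: 9×12.011 + 10×1.008 + 2×15.999 = 150.177 → 150.18 g/mol.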